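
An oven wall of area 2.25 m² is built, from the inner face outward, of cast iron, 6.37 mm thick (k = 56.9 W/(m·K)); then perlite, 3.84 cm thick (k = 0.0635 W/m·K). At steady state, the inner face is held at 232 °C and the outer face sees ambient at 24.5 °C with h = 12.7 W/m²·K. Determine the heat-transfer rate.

Q = 683 W

Treat each layer as a resistance in series:
  R_cast iron = L/(kA) = 0.00637/(56.9·2.25) = 4.976×10^-5 K/W
  R_perlite = L/(kA) = 0.0384/(0.0635·2.25) = 0.2688 K/W
  R_conv,out = 1/(hA) = 1/(12.7·2.25) = 0.03500 K/W
ΣR = 4.976×10^-5 + 0.2688 + 0.03500 = 0.3038 K/W
Q = ΔT/ΣR = (232 °C − 24.5 °C)/0.3038 = 683 W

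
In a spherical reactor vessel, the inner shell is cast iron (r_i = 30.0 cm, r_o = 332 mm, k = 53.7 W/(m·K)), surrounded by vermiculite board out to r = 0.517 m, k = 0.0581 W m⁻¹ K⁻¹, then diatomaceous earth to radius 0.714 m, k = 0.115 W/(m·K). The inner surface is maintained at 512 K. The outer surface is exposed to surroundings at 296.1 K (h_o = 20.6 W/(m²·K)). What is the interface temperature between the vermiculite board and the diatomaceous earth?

Resistance network (inner→outer):
  R_cast iron = (1/0.300 − 1/0.332)/(4πk) = 0.3213/(4π·53.7) = 4.761×10^-4 K/W
  R_vermiculite board = (1/0.332 − 1/0.517)/(4πk) = 1.078/(4π·0.0581) = 1.476 K/W
  R_diatomaceous earth = (1/0.517 − 1/0.714)/(4πk) = 0.5337/(4π·0.115) = 0.3693 K/W
  R_conv,out = 1/(4πr²h) = 1/(4π·0.714²·20.6) = 0.007578 K/W
ΣR = 4.761×10^-4 + 1.476 + 0.3693 + 0.007578 = 1.853 K/W
Q = ΔT/ΣR = (512 K − 296.1 K)/1.853 = 116.5 W
From the inner boundary to the vermiculite board/diatomaceous earth interface, ΣR_partial = 1.476 K/W.
T_interface = T_in − Q·ΣR_partial = 512 K − (116.5)(1.476) = 340.0 K

T = 340.0 K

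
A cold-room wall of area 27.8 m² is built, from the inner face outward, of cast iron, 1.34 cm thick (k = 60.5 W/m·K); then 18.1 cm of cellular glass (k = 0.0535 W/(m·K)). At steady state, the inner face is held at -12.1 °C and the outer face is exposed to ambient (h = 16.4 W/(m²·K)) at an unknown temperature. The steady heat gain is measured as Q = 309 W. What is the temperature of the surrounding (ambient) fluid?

Series resistances:
  R_cast iron = L/(kA) = 0.0134/(60.5·27.8) = 7.967×10^-6 K/W
  R_cellular glass = L/(kA) = 0.181/(0.0535·27.8) = 0.1217 K/W
  R_conv,out = 1/(hA) = 1/(16.4·27.8) = 0.002193 K/W
ΣR = 0.1239 K/W
ΔT = Q·ΣR = 309 × 0.1239 = 38.29 K
Heat flows inward, so T_out = T_in + ΔT = -12.1 + 38.29 = 26.2 °C

T_out = 26.2 °C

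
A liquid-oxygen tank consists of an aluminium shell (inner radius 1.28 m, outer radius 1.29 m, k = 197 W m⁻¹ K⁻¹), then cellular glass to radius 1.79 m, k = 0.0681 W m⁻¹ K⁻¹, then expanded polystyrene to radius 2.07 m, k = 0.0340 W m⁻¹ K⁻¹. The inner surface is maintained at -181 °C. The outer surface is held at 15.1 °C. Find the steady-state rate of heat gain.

Q = 456 W

Series thermal resistances, inner to outer:
  R_aluminium = (1/1.28 − 1/1.29)/(4πk) = 0.006056/(4π·197) = 2.446×10^-6 K/W
  R_cellular glass = (1/1.29 − 1/1.79)/(4πk) = 0.2165/(4π·0.0681) = 0.2530 K/W
  R_expanded polystyrene = (1/1.79 − 1/2.07)/(4πk) = 0.07557/(4π·0.0340) = 0.1769 K/W
ΣR = 2.446×10^-6 + 0.2530 + 0.1769 = 0.4299 K/W
Q = ΔT/ΣR = (-181 °C − 15.1 °C)/0.4299 = -456 W
(Negative Q ⇒ heat flows inward; heat gain = 456 W.)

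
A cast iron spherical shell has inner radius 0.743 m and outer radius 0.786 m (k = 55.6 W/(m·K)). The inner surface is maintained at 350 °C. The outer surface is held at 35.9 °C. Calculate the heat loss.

Q = 2980 kW

Q = 4πk·ΔT/(1/r₁ − 1/r₂) = 4π × 55.6 × 314.1 / (1/0.743 − 1/0.786) = 2.98×10^6 W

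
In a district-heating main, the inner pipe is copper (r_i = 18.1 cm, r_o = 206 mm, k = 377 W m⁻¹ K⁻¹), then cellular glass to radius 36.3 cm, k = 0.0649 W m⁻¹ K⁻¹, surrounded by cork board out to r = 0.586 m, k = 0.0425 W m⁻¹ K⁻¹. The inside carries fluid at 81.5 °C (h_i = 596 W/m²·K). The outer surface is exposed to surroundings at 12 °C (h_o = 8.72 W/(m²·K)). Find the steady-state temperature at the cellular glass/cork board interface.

Series thermal resistances, inner to outer:
  R'_conv,in = 1/(2πr h) = 1/(2π·0.181·596) = 0.001475 m·K/W
  R'_copper = ln(0.206/0.181)/(2πk) = 0.1294/(2π·377) = 5.462×10^-5 m·K/W
  R'_cellular glass = ln(0.363/0.206)/(2πk) = 0.5665/(2π·0.0649) = 1.389 m·K/W
  R'_cork board = ln(0.586/0.363)/(2πk) = 0.4789/(2π·0.0425) = 1.793 m·K/W
  R'_conv,out = 1/(2πr h) = 1/(2π·0.586·8.72) = 0.03115 m·K/W
ΣR = 0.001475 + 5.462×10^-5 + 1.389 + 1.793 + 0.03115 = 3.215 m·K/W
Q' = ΔT/ΣR = (81.5 °C − 12 °C)/3.215 = 21.62 W/m
From the inner boundary to the cellular glass/cork board interface, ΣR_partial = 1.391 m·K/W.
T_interface = T_in − Q'·ΣR_partial = 81.5 °C − (21.62)(1.391) = 51.4 °C

T = 51.4 °C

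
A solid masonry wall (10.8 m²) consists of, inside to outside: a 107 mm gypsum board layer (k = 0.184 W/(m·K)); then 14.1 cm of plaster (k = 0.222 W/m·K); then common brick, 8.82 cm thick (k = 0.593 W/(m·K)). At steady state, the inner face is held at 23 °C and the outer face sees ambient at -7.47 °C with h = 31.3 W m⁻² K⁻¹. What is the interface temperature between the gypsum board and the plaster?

Resistance network (inner→outer):
  R_gypsum board = L/(kA) = 0.107/(0.184·10.8) = 0.05384 K/W
  R_plaster = L/(kA) = 0.141/(0.222·10.8) = 0.05881 K/W
  R_common brick = L/(kA) = 0.0882/(0.593·10.8) = 0.01377 K/W
  R_conv,out = 1/(hA) = 1/(31.3·10.8) = 0.002958 K/W
ΣR = 0.05384 + 0.05881 + 0.01377 + 0.002958 = 0.1294 K/W
Q = ΔT/ΣR = (23 °C − -7.47 °C)/0.1294 = 235.5 W
From the inner boundary to the gypsum board/plaster interface, ΣR_partial = 0.05384 K/W.
T_interface = T_in − Q·ΣR_partial = 23 °C − (235.5)(0.05384) = 10.3 °C

T = 10.3 °C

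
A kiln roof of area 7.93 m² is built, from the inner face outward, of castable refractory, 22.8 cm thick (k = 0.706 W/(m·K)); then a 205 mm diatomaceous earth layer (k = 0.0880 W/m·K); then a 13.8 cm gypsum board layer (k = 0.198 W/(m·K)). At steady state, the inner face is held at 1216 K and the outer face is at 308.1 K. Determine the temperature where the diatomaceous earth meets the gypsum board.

Treat each layer as a resistance in series:
  R_castable refractory = L/(kA) = 0.228/(0.706·7.93) = 0.04072 K/W
  R_diatomaceous earth = L/(kA) = 0.205/(0.0880·7.93) = 0.2938 K/W
  R_gypsum board = L/(kA) = 0.138/(0.198·7.93) = 0.08789 K/W
ΣR = 0.04072 + 0.2938 + 0.08789 = 0.4224 K/W
Q = ΔT/ΣR = (1216 K − 308.1 K)/0.4224 = 2149 W
From the inner boundary to the diatomaceous earth/gypsum board interface, ΣR_partial = 0.3345 K/W.
T_interface = T_in − Q·ΣR_partial = 1216 K − (2149)(0.3345) = 497 K

T = 497 K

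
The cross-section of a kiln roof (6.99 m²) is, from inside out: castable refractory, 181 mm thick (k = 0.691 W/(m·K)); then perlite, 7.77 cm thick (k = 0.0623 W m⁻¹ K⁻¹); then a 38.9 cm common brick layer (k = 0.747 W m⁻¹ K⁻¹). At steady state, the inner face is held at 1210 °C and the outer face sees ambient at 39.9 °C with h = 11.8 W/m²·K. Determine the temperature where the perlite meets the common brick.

T = 375 °C

Resistance network (inner→outer):
  R_castable refractory = L/(kA) = 0.181/(0.691·6.99) = 0.03747 K/W
  R_perlite = L/(kA) = 0.0777/(0.0623·6.99) = 0.1784 K/W
  R_common brick = L/(kA) = 0.389/(0.747·6.99) = 0.07450 K/W
  R_conv,out = 1/(hA) = 1/(11.8·6.99) = 0.01212 K/W
ΣR = 0.03747 + 0.1784 + 0.07450 + 0.01212 = 0.3025 K/W
Q = ΔT/ΣR = (1210 °C − 39.9 °C)/0.3025 = 3868 W
From the inner boundary to the perlite/common brick interface, ΣR_partial = 0.2159 K/W.
T_interface = T_in − Q·ΣR_partial = 1210 °C − (3868)(0.2159) = 375 °C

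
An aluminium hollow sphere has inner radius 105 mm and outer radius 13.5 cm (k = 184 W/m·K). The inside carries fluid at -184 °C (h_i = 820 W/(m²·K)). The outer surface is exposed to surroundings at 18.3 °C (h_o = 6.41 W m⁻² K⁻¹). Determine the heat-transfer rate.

Q = 293 W

Treat each layer as a resistance in series:
  R_conv,in = 1/(4πr²h) = 1/(4π·0.105²·820) = 0.008802 K/W
  R_aluminium = (1/0.105 − 1/0.135)/(4πk) = 2.116/(4π·184) = 9.153×10^-4 K/W
  R_conv,out = 1/(4πr²h) = 1/(4π·0.135²·6.41) = 0.6812 K/W
ΣR = 0.008802 + 9.153×10^-4 + 0.6812 = 0.6909 K/W
Q = ΔT/ΣR = (-184 °C − 18.3 °C)/0.6909 = -293 W
(Negative Q ⇒ heat flows inward; heat gain = 293 W.)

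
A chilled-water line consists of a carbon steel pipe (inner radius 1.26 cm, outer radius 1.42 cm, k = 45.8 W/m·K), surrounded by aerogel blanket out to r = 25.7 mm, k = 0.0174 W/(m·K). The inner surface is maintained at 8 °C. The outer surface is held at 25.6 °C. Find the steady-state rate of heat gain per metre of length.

Q' = 3.24 W/m

Treat each layer as a resistance in series:
  R'_carbon steel = ln(0.0142/0.0126)/(2πk) = 0.1195/(2π·45.8) = 4.154×10^-4 m·K/W
  R'_aerogel blanket = ln(0.0257/0.0142)/(2πk) = 0.5932/(2π·0.0174) = 5.426 m·K/W
ΣR = 4.154×10^-4 + 5.426 = 5.426 m·K/W
Q' = ΔT/ΣR = (8 °C − 25.6 °C)/5.426 = -3.24 W/m
(Negative Q' ⇒ heat flows inward; heat gain = 3.24 W/m.)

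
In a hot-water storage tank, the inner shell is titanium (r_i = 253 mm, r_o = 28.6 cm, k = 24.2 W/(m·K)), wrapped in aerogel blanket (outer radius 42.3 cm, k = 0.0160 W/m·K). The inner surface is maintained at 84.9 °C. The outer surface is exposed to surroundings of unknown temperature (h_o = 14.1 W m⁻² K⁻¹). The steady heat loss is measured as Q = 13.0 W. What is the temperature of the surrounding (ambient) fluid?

Sum the resistances:
  R_titanium = (1/0.253 − 1/0.286)/(4πk) = 0.4561/(4π·24.2) = 0.001500 K/W
  R_aerogel blanket = (1/0.286 − 1/0.423)/(4πk) = 1.132/(4π·0.0160) = 5.632 K/W
  R_conv,out = 1/(4πr²h) = 1/(4π·0.423²·14.1) = 0.03154 K/W
ΣR = 5.665 K/W
ΔT = Q·ΣR = 13.0 × 5.665 = 73.64 K
Heat flows outward, so T_out = T_in − ΔT = 84.9 − 73.64 = 11.3 °C

T_out = 11.3 °C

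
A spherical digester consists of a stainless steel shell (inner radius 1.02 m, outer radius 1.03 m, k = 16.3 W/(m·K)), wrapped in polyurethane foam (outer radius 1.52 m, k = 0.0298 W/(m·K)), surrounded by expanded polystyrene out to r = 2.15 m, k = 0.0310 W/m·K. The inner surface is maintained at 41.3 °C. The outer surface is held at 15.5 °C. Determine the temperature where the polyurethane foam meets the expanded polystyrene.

Series thermal resistances, inner to outer:
  R_stainless steel = (1/1.02 − 1/1.03)/(4πk) = 0.009518/(4π·16.3) = 4.647×10^-5 K/W
  R_polyurethane foam = (1/1.03 − 1/1.52)/(4πk) = 0.3130/(4π·0.0298) = 0.8358 K/W
  R_expanded polystyrene = (1/1.52 − 1/2.15)/(4πk) = 0.1928/(4π·0.0310) = 0.4949 K/W
ΣR = 4.647×10^-5 + 0.8358 + 0.4949 = 1.331 K/W
Q = ΔT/ΣR = (41.3 °C − 15.5 °C)/1.331 = 19.38 W
From the inner boundary to the polyurethane foam/expanded polystyrene interface, ΣR_partial = 0.8358 K/W.
T_interface = T_in − Q·ΣR_partial = 41.3 °C − (19.38)(0.8358) = 25.1 °C

T = 25.1 °C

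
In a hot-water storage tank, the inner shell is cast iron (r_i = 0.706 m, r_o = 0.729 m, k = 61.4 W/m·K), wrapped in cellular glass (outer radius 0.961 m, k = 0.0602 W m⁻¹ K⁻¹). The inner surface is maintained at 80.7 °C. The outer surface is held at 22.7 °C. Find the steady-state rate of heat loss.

Q = 132 W

Treat each layer as a resistance in series:
  R_cast iron = (1/0.706 − 1/0.729)/(4πk) = 0.04469/(4π·61.4) = 5.792×10^-5 K/W
  R_cellular glass = (1/0.729 − 1/0.961)/(4πk) = 0.3312/(4π·0.0602) = 0.4378 K/W
ΣR = 5.792×10^-5 + 0.4378 = 0.4379 K/W
Q = ΔT/ΣR = (80.7 °C − 22.7 °C)/0.4379 = 132 W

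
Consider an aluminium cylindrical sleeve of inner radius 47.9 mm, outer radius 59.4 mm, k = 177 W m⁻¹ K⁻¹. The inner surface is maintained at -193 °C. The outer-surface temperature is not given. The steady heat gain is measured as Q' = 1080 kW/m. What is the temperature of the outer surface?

T_out = 16.0 °C

Sum the resistances:
  R'_aluminium = ln(0.0594/0.0479)/(2πk) = 0.2152/(2π·177) = 1.935×10^-4 m·K/W
ΣR = 1.935×10^-4 m·K/W
ΔT = Q'·ΣR = 1.08×10^6 × 1.935×10^-4 = 209.0 K
Heat flows inward, so T_out = T_in + ΔT = -193 + 209.0 = 16.0 °C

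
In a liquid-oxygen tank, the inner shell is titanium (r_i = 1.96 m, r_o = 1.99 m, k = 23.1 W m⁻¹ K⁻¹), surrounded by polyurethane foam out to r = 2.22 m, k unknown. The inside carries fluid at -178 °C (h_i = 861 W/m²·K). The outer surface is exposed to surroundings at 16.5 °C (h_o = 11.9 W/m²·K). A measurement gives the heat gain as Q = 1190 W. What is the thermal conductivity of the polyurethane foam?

ΣR = ΔT/Q = |-178 − 16.5|/1190 = 0.1634 K/W
Known resistances:
  R_conv,in = 1/(4πr²h) = 1/(4π·1.96²·861) = 2.406×10^-5 K/W
  R_titanium = (1/1.96 − 1/1.99)/(4πk) = 0.007692/(4π·23.1) = 2.650×10^-5 K/W
  R_conv,out = 1/(4πr²h) = 1/(4π·2.22²·11.9) = 0.001357 K/W
R_polyurethane foam = ΣR − ΣR_known = 0.1634 − 0.001408 = 0.1620 K/W
(1/r₁−1/r₂)/(4πk) = 0.1620 ⇒ k = 0.05206/(4π·0.1620) = 0.0256 W/m·K

k = 0.0256 W/m·K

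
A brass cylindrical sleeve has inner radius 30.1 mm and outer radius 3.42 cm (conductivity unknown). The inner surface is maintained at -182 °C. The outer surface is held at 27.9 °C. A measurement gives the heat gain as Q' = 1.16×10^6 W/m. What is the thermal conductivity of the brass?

k = 112 W/m·K

ΣR = ΔT/Q' = |-182 − 27.9|/1.16×10^6 = 1.809×10^-4 m·K/W
ln(r₂/r₁)/(2πk) = 1.809×10^-4 ⇒ k = 0.1277/(2π·1.809×10^-4) = 112 W/m·K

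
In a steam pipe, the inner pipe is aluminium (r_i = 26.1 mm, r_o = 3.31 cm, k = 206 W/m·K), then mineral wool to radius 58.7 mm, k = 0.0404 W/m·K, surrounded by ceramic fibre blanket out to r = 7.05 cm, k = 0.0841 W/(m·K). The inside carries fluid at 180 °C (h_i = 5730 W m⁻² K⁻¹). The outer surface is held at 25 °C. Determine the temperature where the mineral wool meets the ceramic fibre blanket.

Treat each layer as a resistance in series:
  R'_conv,in = 1/(2πr h) = 1/(2π·0.0261·5730) = 0.001064 m·K/W
  R'_aluminium = ln(0.0331/0.0261)/(2πk) = 0.2376/(2π·206) = 1.836×10^-4 m·K/W
  R'_mineral wool = ln(0.0587/0.0331)/(2πk) = 0.5729/(2π·0.0404) = 2.257 m·K/W
  R'_ceramic fibre blanket = ln(0.0705/0.0587)/(2πk) = 0.1832/(2π·0.0841) = 0.3466 m·K/W
ΣR = 0.001064 + 1.836×10^-4 + 2.257 + 0.3466 = 2.605 m·K/W
Q' = ΔT/ΣR = (180 °C − 25 °C)/2.605 = 59.50 W/m
From the inner boundary to the mineral wool/ceramic fibre blanket interface, ΣR_partial = 2.258 m·K/W.
T_interface = T_in − Q'·ΣR_partial = 180 °C − (59.50)(2.258) = 45.6 °C

T = 45.6 °C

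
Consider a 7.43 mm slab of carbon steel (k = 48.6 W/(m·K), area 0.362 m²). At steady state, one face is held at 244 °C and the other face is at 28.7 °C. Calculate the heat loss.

Q = 5.10×10^5 W

Q = kA·ΔT/L = 48.6 × 0.362 × |244 °C − 28.7 °C| / 0.00743 = 5.10×10^5 W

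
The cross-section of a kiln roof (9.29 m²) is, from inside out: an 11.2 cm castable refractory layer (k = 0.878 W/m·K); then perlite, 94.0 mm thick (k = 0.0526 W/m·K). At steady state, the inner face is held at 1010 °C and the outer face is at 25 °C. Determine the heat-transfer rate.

Q = 4780 W

Series thermal resistances, inner to outer:
  R_castable refractory = L/(kA) = 0.112/(0.878·9.29) = 0.01373 K/W
  R_perlite = L/(kA) = 0.0940/(0.0526·9.29) = 0.1924 K/W
ΣR = 0.01373 + 0.1924 = 0.2061 K/W
Q = ΔT/ΣR = (1010 °C − 25 °C)/0.2061 = 4780 W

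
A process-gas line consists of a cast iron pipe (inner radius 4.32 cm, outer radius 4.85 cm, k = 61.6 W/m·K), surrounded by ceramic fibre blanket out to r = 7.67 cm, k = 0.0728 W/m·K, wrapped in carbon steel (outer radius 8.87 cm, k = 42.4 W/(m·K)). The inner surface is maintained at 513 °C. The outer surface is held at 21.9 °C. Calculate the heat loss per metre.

Q' = 490 W/m

Series thermal resistances, inner to outer:
  R'_cast iron = ln(0.0485/0.0432)/(2πk) = 0.1157/(2π·61.6) = 2.990×10^-4 m·K/W
  R'_ceramic fibre blanket = ln(0.0767/0.0485)/(2πk) = 0.4583/(2π·0.0728) = 1.002 m·K/W
  R'_carbon steel = ln(0.0887/0.0767)/(2πk) = 0.1454/(2π·42.4) = 5.456×10^-4 m·K/W
ΣR = 2.990×10^-4 + 1.002 + 5.456×10^-4 = 1.003 m·K/W
Q' = ΔT/ΣR = (513 °C − 21.9 °C)/1.003 = 490 W/m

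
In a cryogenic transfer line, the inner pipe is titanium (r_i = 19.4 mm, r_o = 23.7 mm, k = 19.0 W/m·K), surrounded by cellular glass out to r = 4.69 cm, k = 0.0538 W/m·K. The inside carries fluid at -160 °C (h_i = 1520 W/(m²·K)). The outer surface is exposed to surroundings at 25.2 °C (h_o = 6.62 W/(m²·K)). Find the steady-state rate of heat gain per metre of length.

Q' = 72.9 W/m

Treat each layer as a resistance in series:
  R'_conv,in = 1/(2πr h) = 1/(2π·0.0194·1520) = 0.005397 m·K/W
  R'_titanium = ln(0.0237/0.0194)/(2πk) = 0.2002/(2π·19.0) = 0.001677 m·K/W
  R'_cellular glass = ln(0.0469/0.0237)/(2πk) = 0.6825/(2π·0.0538) = 2.019 m·K/W
  R'_conv,out = 1/(2πr h) = 1/(2π·0.0469·6.62) = 0.5126 m·K/W
ΣR = 0.005397 + 0.001677 + 2.019 + 0.5126 = 2.539 m·K/W
Q' = ΔT/ΣR = (-160 °C − 25.2 °C)/2.539 = -72.9 W/m
(Negative Q' ⇒ heat flows inward; heat gain = 72.9 W/m.)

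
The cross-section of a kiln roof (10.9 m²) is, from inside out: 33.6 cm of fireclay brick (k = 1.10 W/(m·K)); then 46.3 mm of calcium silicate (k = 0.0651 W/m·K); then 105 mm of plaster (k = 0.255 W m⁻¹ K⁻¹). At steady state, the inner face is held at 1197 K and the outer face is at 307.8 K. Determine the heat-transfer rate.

Q = 6790 W

Treat each layer as a resistance in series:
  R_fireclay brick = L/(kA) = 0.336/(1.10·10.9) = 0.02802 K/W
  R_calcium silicate = L/(kA) = 0.0463/(0.0651·10.9) = 0.06525 K/W
  R_plaster = L/(kA) = 0.105/(0.255·10.9) = 0.03778 K/W
ΣR = 0.02802 + 0.06525 + 0.03778 = 0.1310 K/W
Q = ΔT/ΣR = (1197 K − 307.8 K)/0.1310 = 6790 W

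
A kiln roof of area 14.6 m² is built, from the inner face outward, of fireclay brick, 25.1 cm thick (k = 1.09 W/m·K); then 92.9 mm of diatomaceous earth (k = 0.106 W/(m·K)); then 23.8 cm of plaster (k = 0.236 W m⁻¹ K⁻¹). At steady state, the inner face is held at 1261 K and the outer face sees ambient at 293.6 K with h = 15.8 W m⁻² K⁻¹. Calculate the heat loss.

Q = 6.48 kW

Resistance network (inner→outer):
  R_fireclay brick = L/(kA) = 0.251/(1.09·14.6) = 0.01577 K/W
  R_diatomaceous earth = L/(kA) = 0.0929/(0.106·14.6) = 0.06003 K/W
  R_plaster = L/(kA) = 0.238/(0.236·14.6) = 0.06907 K/W
  R_conv,out = 1/(hA) = 1/(15.8·14.6) = 0.004335 K/W
ΣR = 0.01577 + 0.06003 + 0.06907 + 0.004335 = 0.1492 K/W
Q = ΔT/ΣR = (1261 K − 293.6 K)/0.1492 = 6480 W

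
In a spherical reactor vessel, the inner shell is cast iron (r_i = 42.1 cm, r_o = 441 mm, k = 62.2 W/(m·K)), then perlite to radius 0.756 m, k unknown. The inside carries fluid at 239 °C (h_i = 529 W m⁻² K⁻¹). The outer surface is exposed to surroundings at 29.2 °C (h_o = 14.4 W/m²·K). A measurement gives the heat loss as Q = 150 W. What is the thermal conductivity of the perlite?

k = 0.0542 W/m·K

ΣR = ΔT/Q = |239 − 29.2|/150 = 1.399 K/W
Known resistances:
  R_conv,in = 1/(4πr²h) = 1/(4π·0.421²·529) = 8.487×10^-4 K/W
  R_cast iron = (1/0.421 − 1/0.441)/(4πk) = 0.1077/(4π·62.2) = 1.378×10^-4 K/W
  R_conv,out = 1/(4πr²h) = 1/(4π·0.756²·14.4) = 0.009669 K/W
R_perlite = ΣR − ΣR_known = 1.399 − 0.01066 = 1.388 K/W
(1/r₁−1/r₂)/(4πk) = 1.388 ⇒ k = 0.9448/(4π·1.388) = 0.0542 W/m·K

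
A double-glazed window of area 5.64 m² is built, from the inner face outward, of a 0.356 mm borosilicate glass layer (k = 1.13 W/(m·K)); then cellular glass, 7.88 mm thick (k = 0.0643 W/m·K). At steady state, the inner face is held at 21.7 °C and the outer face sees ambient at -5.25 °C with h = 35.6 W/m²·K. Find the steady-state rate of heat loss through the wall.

Q = 1010 W

Series thermal resistances, inner to outer:
  R_borosilicate glass = L/(kA) = 3.56×10^-4/(1.13·5.64) = 5.586×10^-5 K/W
  R_cellular glass = L/(kA) = 0.00788/(0.0643·5.64) = 0.02173 K/W
  R_conv,out = 1/(hA) = 1/(35.6·5.64) = 0.004980 K/W
ΣR = 5.586×10^-5 + 0.02173 + 0.004980 = 0.02677 K/W
Q = ΔT/ΣR = (21.7 °C − -5.25 °C)/0.02677 = 1010 W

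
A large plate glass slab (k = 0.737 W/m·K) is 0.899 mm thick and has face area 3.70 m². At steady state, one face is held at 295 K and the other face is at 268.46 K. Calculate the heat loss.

Q = kA·ΔT/L = 0.737 × 3.70 × |295 K − 268.46 K| / 8.99×10^-4 = 80500 W

Q = 80.5 kW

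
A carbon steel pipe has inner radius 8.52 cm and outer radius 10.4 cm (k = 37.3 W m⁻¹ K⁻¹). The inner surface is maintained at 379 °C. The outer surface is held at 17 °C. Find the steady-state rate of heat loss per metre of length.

Q' = 425 kW/m

Q' = 2πk·ΔT/ln(r₂/r₁) = 2π × 37.3 × 362 / ln(0.104/0.0852) = 4.25×10^5 W/m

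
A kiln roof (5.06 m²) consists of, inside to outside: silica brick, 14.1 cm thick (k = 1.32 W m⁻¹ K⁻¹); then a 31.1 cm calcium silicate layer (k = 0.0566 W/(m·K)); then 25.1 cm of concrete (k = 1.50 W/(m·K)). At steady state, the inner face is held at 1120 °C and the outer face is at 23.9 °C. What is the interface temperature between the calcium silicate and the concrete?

T = 56 °C

Series thermal resistances, inner to outer:
  R_silica brick = L/(kA) = 0.141/(1.32·5.06) = 0.02111 K/W
  R_calcium silicate = L/(kA) = 0.311/(0.0566·5.06) = 1.086 K/W
  R_concrete = L/(kA) = 0.251/(1.50·5.06) = 0.03307 K/W
ΣR = 0.02111 + 1.086 + 0.03307 = 1.140 K/W
Q = ΔT/ΣR = (1120 °C − 23.9 °C)/1.140 = 961.5 W
From the inner boundary to the calcium silicate/concrete interface, ΣR_partial = 1.107 K/W.
T_interface = T_in − Q·ΣR_partial = 1120 °C − (961.5)(1.107) = 56 °C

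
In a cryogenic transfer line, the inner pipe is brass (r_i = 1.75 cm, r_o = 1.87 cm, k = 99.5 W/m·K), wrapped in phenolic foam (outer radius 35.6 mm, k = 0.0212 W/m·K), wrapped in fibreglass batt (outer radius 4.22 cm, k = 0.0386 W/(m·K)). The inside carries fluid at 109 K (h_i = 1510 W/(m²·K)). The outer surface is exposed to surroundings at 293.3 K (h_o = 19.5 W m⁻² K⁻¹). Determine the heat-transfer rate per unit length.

Treat each layer as a resistance in series:
  R'_conv,in = 1/(2πr h) = 1/(2π·0.0175·1510) = 0.006023 m·K/W
  R'_brass = ln(0.0187/0.0175)/(2πk) = 0.06632/(2π·99.5) = 1.061×10^-4 m·K/W
  R'_phenolic foam = ln(0.0356/0.0187)/(2πk) = 0.6438/(2π·0.0212) = 4.833 m·K/W
  R'_fibreglass batt = ln(0.0422/0.0356)/(2πk) = 0.1701/(2π·0.0386) = 0.7012 m·K/W
  R'_conv,out = 1/(2πr h) = 1/(2π·0.0422·19.5) = 0.1934 m·K/W
ΣR = 0.006023 + 1.061×10^-4 + 4.833 + 0.7012 + 0.1934 = 5.734 m·K/W
Q' = ΔT/ΣR = (109 K − 293.3 K)/5.734 = -32.1 W/m
(Negative Q' ⇒ heat flows inward; heat gain = 32.1 W/m.)

Q' = 32.1 W/m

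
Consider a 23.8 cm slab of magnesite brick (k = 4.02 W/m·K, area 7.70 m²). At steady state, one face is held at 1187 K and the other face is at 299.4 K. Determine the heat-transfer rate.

Q = kA·ΔT/L = 4.02 × 7.70 × |1187 K − 299.4 K| / 0.238 = 1.15×10^5 W

Q = 1.15×10^5 W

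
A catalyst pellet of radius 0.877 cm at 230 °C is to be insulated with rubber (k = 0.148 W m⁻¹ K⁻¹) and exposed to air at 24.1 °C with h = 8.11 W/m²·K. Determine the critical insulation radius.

r_cr = 3.65 cm

For a sphere, r_cr = 2k_ins/h = 2·0.148/8.11 = 0.0365 m = 3.65 cm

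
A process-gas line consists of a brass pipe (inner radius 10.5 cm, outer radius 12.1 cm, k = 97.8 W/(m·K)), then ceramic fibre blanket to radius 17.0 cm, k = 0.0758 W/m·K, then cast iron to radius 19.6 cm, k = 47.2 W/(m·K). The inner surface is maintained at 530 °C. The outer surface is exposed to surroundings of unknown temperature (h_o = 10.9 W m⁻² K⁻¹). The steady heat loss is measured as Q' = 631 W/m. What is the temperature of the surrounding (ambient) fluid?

Series resistances:
  R'_brass = ln(0.121/0.105)/(2πk) = 0.1418/(2π·97.8) = 2.308×10^-4 m·K/W
  R'_ceramic fibre blanket = ln(0.170/0.121)/(2πk) = 0.3400/(2π·0.0758) = 0.7139 m·K/W
  R'_cast iron = ln(0.196/0.170)/(2πk) = 0.1423/(2π·47.2) = 4.799×10^-4 m·K/W
  R'_conv,out = 1/(2πr h) = 1/(2π·0.196·10.9) = 0.07450 m·K/W
ΣR = 0.7891 m·K/W
ΔT = Q'·ΣR = 631 × 0.7891 = 497.9 K
Heat flows outward, so T_out = T_in − ΔT = 530 − 497.9 = 32.1 °C

T_out = 32.1 °C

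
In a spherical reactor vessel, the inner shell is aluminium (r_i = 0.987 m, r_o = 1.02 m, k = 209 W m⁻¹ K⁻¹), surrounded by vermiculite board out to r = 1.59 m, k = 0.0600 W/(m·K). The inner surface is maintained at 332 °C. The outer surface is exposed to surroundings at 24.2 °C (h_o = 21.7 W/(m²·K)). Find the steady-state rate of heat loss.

Series thermal resistances, inner to outer:
  R_aluminium = (1/0.987 − 1/1.02)/(4πk) = 0.03278/(4π·209) = 1.248×10^-5 K/W
  R_vermiculite board = (1/1.02 − 1/1.59)/(4πk) = 0.3515/(4π·0.0600) = 0.4661 K/W
  R_conv,out = 1/(4πr²h) = 1/(4π·1.59²·21.7) = 0.001451 K/W
ΣR = 1.248×10^-5 + 0.4661 + 0.001451 = 0.4676 K/W
Q = ΔT/ΣR = (332 °C − 24.2 °C)/0.4676 = 658 W

Q = 658 W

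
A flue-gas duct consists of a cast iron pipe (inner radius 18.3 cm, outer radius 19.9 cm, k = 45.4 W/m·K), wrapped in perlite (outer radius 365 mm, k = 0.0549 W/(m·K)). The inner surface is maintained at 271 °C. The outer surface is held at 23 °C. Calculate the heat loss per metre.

Treat each layer as a resistance in series:
  R'_cast iron = ln(0.199/0.183)/(2πk) = 0.08382/(2π·45.4) = 2.938×10^-4 m·K/W
  R'_perlite = ln(0.365/0.199)/(2πk) = 0.6066/(2π·0.0549) = 1.759 m·K/W
ΣR = 2.938×10^-4 + 1.759 = 1.759 m·K/W
Q' = ΔT/ΣR = (271 °C − 23 °C)/1.759 = 141 W/m

Q' = 141 W/m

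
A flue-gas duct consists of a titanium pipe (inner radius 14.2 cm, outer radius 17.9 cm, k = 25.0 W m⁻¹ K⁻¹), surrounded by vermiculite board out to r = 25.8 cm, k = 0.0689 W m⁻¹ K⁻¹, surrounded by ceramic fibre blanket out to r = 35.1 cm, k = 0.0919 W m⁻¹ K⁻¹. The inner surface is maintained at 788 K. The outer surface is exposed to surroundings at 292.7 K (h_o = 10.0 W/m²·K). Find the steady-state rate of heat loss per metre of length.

Series thermal resistances, inner to outer:
  R'_titanium = ln(0.179/0.142)/(2πk) = 0.2316/(2π·25.0) = 0.001474 m·K/W
  R'_vermiculite board = ln(0.258/0.179)/(2πk) = 0.3656/(2π·0.0689) = 0.8445 m·K/W
  R'_ceramic fibre blanket = ln(0.351/0.258)/(2πk) = 0.3078/(2π·0.0919) = 0.5331 m·K/W
  R'_conv,out = 1/(2πr h) = 1/(2π·0.351·10.0) = 0.04534 m·K/W
ΣR = 0.001474 + 0.8445 + 0.5331 + 0.04534 = 1.424 m·K/W
Q' = ΔT/ΣR = (788 K − 292.7 K)/1.424 = 348 W/m

Q' = 348 W/m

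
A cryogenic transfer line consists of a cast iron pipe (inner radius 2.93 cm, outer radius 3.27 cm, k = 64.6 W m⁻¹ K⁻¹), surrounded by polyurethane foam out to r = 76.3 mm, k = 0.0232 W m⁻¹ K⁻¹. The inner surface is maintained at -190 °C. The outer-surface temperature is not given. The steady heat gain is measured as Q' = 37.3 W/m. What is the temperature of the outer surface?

T_out = 26.8 °C

Sum the resistances:
  R'_cast iron = ln(0.0327/0.0293)/(2πk) = 0.1098/(2π·64.6) = 2.705×10^-4 m·K/W
  R'_polyurethane foam = ln(0.0763/0.0327)/(2πk) = 0.8473/(2π·0.0232) = 5.813 m·K/W
ΣR = 5.813 m·K/W
ΔT = Q'·ΣR = 37.3 × 5.813 = 216.8 K
Heat flows inward, so T_out = T_in + ΔT = -190 + 216.8 = 26.8 °C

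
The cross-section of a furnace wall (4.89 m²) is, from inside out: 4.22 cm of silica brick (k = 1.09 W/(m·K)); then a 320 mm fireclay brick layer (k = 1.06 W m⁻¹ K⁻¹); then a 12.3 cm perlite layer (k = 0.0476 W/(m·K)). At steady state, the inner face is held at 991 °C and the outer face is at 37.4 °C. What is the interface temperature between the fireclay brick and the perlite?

Series thermal resistances, inner to outer:
  R_silica brick = L/(kA) = 0.0422/(1.09·4.89) = 0.007917 K/W
  R_fireclay brick = L/(kA) = 0.320/(1.06·4.89) = 0.06174 K/W
  R_perlite = L/(kA) = 0.123/(0.0476·4.89) = 0.5284 K/W
ΣR = 0.007917 + 0.06174 + 0.5284 = 0.5981 K/W
Q = ΔT/ΣR = (991 °C − 37.4 °C)/0.5981 = 1594 W
From the inner boundary to the fireclay brick/perlite interface, ΣR_partial = 0.06966 K/W.
T_interface = T_in − Q·ΣR_partial = 991 °C − (1594)(0.06966) = 880 °C

T = 880 °C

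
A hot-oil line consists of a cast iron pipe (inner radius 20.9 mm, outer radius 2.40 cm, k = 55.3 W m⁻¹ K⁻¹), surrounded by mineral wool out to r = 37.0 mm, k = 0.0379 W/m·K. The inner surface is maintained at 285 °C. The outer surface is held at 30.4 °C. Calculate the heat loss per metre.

Q' = 140 W/m

Treat each layer as a resistance in series:
  R'_cast iron = ln(0.0240/0.0209)/(2πk) = 0.1383/(2π·55.3) = 3.980×10^-4 m·K/W
  R'_mineral wool = ln(0.0370/0.0240)/(2πk) = 0.4329/(2π·0.0379) = 1.818 m·K/W
ΣR = 3.980×10^-4 + 1.818 = 1.818 m·K/W
Q' = ΔT/ΣR = (285 °C − 30.4 °C)/1.818 = 140 W/m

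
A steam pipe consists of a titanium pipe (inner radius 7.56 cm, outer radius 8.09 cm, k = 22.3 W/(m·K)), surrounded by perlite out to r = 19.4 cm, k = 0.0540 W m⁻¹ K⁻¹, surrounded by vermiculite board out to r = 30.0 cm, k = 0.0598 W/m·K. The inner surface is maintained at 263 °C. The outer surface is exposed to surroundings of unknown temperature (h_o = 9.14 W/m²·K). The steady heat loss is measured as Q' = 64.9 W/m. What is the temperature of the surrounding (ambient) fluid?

T_out = 16.6 °C

Sum the resistances:
  R'_titanium = ln(0.0809/0.0756)/(2πk) = 0.06776/(2π·22.3) = 4.836×10^-4 m·K/W
  R'_perlite = ln(0.194/0.0809)/(2πk) = 0.8746/(2π·0.0540) = 2.578 m·K/W
  R'_vermiculite board = ln(0.300/0.194)/(2πk) = 0.4359/(2π·0.0598) = 1.160 m·K/W
  R'_conv,out = 1/(2πr h) = 1/(2π·0.300·9.14) = 0.05804 m·K/W
ΣR = 3.797 m·K/W
ΔT = Q'·ΣR = 64.9 × 3.797 = 246.4 K
Heat flows outward, so T_out = T_in − ΔT = 263 − 246.4 = 16.6 °C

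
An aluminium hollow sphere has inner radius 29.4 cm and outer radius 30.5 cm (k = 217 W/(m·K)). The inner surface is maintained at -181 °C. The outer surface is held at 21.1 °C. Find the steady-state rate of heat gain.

Q = 4πk·ΔT/(1/r₁ − 1/r₂) = 4π × 217 × 202.1 / (1/0.294 − 1/0.305) = 4.49×10^6 W

Q = 4.49×10^6 W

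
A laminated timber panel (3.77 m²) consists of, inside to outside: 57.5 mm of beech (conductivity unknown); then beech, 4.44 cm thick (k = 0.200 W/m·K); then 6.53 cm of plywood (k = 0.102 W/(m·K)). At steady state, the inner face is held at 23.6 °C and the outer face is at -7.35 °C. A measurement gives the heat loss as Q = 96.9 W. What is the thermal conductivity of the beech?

ΣR = ΔT/Q = |23.6 − -7.35|/96.9 = 0.3194 K/W
Known resistances:
  R_beech = L/(kA) = 0.0444/(0.200·3.77) = 0.05889 K/W
  R_plywood = L/(kA) = 0.0653/(0.102·3.77) = 0.1698 K/W
R_beech = ΣR − ΣR_known = 0.3194 − 0.2287 = 0.09070 K/W
L/(kA) = 0.09070 ⇒ k = 0.0575/(0.09070·3.77) = 0.168 W/m·K

k = 0.168 W/m·K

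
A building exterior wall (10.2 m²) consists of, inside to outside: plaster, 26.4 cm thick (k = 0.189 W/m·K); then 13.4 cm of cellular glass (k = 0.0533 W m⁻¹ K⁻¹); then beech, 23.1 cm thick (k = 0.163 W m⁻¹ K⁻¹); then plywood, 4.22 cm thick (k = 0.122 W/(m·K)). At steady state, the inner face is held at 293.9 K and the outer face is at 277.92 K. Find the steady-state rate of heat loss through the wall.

Resistance network (inner→outer):
  R_plaster = L/(kA) = 0.264/(0.189·10.2) = 0.1369 K/W
  R_cellular glass = L/(kA) = 0.134/(0.0533·10.2) = 0.2465 K/W
  R_beech = L/(kA) = 0.231/(0.163·10.2) = 0.1389 K/W
  R_plywood = L/(kA) = 0.0422/(0.122·10.2) = 0.03391 K/W
ΣR = 0.1369 + 0.2465 + 0.1389 + 0.03391 = 0.5562 K/W
Q = ΔT/ΣR = (293.9 K − 277.92 K)/0.5562 = 28.7 W

Q = 28.7 W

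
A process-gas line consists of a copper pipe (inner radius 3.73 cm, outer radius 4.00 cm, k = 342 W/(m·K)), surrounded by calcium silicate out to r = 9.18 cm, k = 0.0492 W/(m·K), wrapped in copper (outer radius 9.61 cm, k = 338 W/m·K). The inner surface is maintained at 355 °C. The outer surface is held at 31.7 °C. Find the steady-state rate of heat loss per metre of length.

Q' = 120 W/m

Series thermal resistances, inner to outer:
  R'_copper = ln(0.0400/0.0373)/(2πk) = 0.06989/(2π·342) = 3.252×10^-5 m·K/W
  R'_calcium silicate = ln(0.0918/0.0400)/(2πk) = 0.8307/(2π·0.0492) = 2.687 m·K/W
  R'_copper = ln(0.0961/0.0918)/(2πk) = 0.04578/(2π·338) = 2.156×10^-5 m·K/W
ΣR = 3.252×10^-5 + 2.687 + 2.156×10^-5 = 2.687 m·K/W
Q' = ΔT/ΣR = (355 °C − 31.7 °C)/2.687 = 120 W/m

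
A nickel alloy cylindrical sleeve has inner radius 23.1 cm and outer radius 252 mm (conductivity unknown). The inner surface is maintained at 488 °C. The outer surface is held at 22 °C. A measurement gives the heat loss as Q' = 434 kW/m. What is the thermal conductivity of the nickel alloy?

k = 12.9 W/m·K

ΣR = ΔT/Q' = |488 − 22|/4.34×10^5 = 0.001074 m·K/W
ln(r₂/r₁)/(2πk) = 0.001074 ⇒ k = 0.08701/(2π·0.001074) = 12.9 W/m·K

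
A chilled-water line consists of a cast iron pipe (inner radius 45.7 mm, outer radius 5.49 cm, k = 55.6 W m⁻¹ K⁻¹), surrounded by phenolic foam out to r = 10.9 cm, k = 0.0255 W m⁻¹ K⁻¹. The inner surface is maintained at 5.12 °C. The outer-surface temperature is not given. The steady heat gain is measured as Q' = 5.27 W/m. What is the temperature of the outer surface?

T_out = 27.7 °C

Series resistances:
  R'_cast iron = ln(0.0549/0.0457)/(2πk) = 0.1834/(2π·55.6) = 5.250×10^-4 m·K/W
  R'_phenolic foam = ln(0.109/0.0549)/(2πk) = 0.6858/(2π·0.0255) = 4.281 m·K/W
ΣR = 4.281 m·K/W
ΔT = Q'·ΣR = 5.27 × 4.281 = 22.56 K
Heat flows inward, so T_out = T_in + ΔT = 5.12 + 22.56 = 27.7 °C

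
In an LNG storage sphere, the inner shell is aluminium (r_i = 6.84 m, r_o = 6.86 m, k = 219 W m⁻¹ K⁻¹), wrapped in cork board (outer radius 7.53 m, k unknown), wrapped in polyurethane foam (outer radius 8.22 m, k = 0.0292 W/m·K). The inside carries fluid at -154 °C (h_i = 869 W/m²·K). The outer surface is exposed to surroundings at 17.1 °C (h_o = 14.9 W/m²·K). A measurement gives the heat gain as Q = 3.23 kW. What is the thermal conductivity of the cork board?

ΣR = ΔT/Q = |-154 − 17.1|/3230 = 0.05297 K/W
Known resistances:
  R_conv,in = 1/(4πr²h) = 1/(4π·6.84²·869) = 1.957×10^-6 K/W
  R_aluminium = (1/6.84 − 1/6.86)/(4πk) = 4.262×10^-4/(4π·219) = 1.549×10^-7 K/W
  R_polyurethane foam = (1/7.53 − 1/8.22)/(4πk) = 0.01115/(4π·0.0292) = 0.03038 K/W
  R_conv,out = 1/(4πr²h) = 1/(4π·8.22²·14.9) = 7.904×10^-5 K/W
R_cork board = ΣR − ΣR_known = 0.05297 − 0.03046 = 0.02251 K/W
(1/r₁−1/r₂)/(4πk) = 0.02251 ⇒ k = 0.01297/(4π·0.02251) = 0.0459 W/m·K

k = 0.0459 W/m·K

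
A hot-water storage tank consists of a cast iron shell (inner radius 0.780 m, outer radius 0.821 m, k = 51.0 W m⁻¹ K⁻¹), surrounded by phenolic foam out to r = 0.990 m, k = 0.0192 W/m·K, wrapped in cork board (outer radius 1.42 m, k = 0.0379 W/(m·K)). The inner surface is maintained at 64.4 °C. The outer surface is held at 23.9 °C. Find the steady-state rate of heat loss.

Resistance network (inner→outer):
  R_cast iron = (1/0.780 − 1/0.821)/(4πk) = 0.06402/(4π·51.0) = 9.990×10^-5 K/W
  R_phenolic foam = (1/0.821 − 1/0.990)/(4πk) = 0.2079/(4π·0.0192) = 0.8618 K/W
  R_cork board = (1/0.990 − 1/1.42)/(4πk) = 0.3059/(4π·0.0379) = 0.6422 K/W
ΣR = 9.990×10^-5 + 0.8618 + 0.6422 = 1.504 K/W
Q = ΔT/ΣR = (64.4 °C − 23.9 °C)/1.504 = 26.9 W

Q = 26.9 W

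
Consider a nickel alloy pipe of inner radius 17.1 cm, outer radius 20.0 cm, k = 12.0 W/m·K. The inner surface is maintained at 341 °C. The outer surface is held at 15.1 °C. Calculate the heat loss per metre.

Q' = 2πk·ΔT/ln(r₂/r₁) = 2π × 12.0 × 325.9 / ln(0.200/0.171) = 1.57×10^5 W/m

Q' = 1.57×10^5 W/m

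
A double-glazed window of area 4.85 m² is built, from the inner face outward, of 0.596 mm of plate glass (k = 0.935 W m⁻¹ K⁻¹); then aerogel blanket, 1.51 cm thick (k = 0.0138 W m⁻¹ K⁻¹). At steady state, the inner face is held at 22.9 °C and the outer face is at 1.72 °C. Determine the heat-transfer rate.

Q = 93.8 W

Series thermal resistances, inner to outer:
  R_plate glass = L/(kA) = 5.96×10^-4/(0.935·4.85) = 1.314×10^-4 K/W
  R_aerogel blanket = L/(kA) = 0.0151/(0.0138·4.85) = 0.2256 K/W
ΣR = 1.314×10^-4 + 0.2256 = 0.2257 K/W
Q = ΔT/ΣR = (22.9 °C − 1.72 °C)/0.2257 = 93.8 W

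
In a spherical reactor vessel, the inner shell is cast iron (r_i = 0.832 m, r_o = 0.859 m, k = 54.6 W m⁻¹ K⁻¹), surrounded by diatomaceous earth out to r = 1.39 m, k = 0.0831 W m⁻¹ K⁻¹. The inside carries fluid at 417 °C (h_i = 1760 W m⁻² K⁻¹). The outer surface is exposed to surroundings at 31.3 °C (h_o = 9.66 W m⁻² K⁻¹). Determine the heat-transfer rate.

Q = 896 W

Treat each layer as a resistance in series:
  R_conv,in = 1/(4πr²h) = 1/(4π·0.832²·1760) = 6.532×10^-5 K/W
  R_cast iron = (1/0.832 − 1/0.859)/(4πk) = 0.03778/(4π·54.6) = 5.506×10^-5 K/W
  R_diatomaceous earth = (1/0.859 − 1/1.39)/(4πk) = 0.4447/(4π·0.0831) = 0.4259 K/W
  R_conv,out = 1/(4πr²h) = 1/(4π·1.39²·9.66) = 0.004264 K/W
ΣR = 6.532×10^-5 + 5.506×10^-5 + 0.4259 + 0.004264 = 0.4303 K/W
Q = ΔT/ΣR = (417 °C − 31.3 °C)/0.4303 = 896 W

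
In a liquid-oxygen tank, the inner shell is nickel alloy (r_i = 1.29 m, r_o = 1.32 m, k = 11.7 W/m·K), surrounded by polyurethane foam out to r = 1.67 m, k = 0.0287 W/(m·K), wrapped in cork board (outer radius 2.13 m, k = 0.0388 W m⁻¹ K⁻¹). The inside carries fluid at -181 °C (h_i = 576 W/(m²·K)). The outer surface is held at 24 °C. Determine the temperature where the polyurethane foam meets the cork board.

Resistance network (inner→outer):
  R_conv,in = 1/(4πr²h) = 1/(4π·1.29²·576) = 8.302×10^-5 K/W
  R_nickel alloy = (1/1.29 − 1/1.32)/(4πk) = 0.01762/(4π·11.7) = 1.198×10^-4 K/W
  R_polyurethane foam = (1/1.32 − 1/1.67)/(4πk) = 0.1588/(4π·0.0287) = 0.4402 K/W
  R_cork board = (1/1.67 − 1/2.13)/(4πk) = 0.1293/(4π·0.0388) = 0.2652 K/W
ΣR = 8.302×10^-5 + 1.198×10^-4 + 0.4402 + 0.2652 = 0.7056 K/W
Q = ΔT/ΣR = (-181 °C − 24 °C)/0.7056 = -290.5 W
From the inner boundary to the polyurethane foam/cork board interface, ΣR_partial = 0.4404 K/W.
T_interface = T_in − Q·ΣR_partial = -181 °C − (-290.5)(0.4404) = -53.1 °C

T = -53.1 °C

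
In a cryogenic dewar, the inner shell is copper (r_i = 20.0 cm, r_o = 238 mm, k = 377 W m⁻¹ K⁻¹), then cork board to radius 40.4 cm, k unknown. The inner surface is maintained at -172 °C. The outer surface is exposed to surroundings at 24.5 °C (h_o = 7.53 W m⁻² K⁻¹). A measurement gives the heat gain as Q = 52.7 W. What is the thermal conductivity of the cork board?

ΣR = ΔT/Q = |-172 − 24.5|/52.7 = 3.729 K/W
Known resistances:
  R_copper = (1/0.200 − 1/0.238)/(4πk) = 0.7983/(4π·377) = 1.685×10^-4 K/W
  R_conv,out = 1/(4πr²h) = 1/(4π·0.404²·7.53) = 0.06475 K/W
R_cork board = ΣR − ΣR_known = 3.729 − 0.06492 = 3.664 K/W
(1/r₁−1/r₂)/(4πk) = 3.664 ⇒ k = 1.726/(4π·3.664) = 0.0375 W/m·K

k = 0.0375 W/m·K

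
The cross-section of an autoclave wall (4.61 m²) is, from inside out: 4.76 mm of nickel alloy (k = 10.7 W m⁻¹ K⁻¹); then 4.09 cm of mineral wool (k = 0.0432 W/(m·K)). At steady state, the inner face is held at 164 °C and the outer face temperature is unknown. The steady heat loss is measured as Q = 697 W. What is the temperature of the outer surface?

T_out = 20.8 °C

Sum the resistances:
  R_nickel alloy = L/(kA) = 0.00476/(10.7·4.61) = 9.650×10^-5 K/W
  R_mineral wool = L/(kA) = 0.0409/(0.0432·4.61) = 0.2054 K/W
ΣR = 0.2055 K/W
ΔT = Q·ΣR = 697 × 0.2055 = 143.2 K
Heat flows outward, so T_out = T_in − ΔT = 164 − 143.2 = 20.8 °C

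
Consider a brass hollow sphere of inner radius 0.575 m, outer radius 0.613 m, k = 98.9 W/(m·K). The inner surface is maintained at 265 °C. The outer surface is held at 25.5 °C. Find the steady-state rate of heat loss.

Q = 2.76×10^6 W

Q = 4πk·ΔT/(1/r₁ − 1/r₂) = 4π × 98.9 × 239.5 / (1/0.575 − 1/0.613) = 2.76×10^6 W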